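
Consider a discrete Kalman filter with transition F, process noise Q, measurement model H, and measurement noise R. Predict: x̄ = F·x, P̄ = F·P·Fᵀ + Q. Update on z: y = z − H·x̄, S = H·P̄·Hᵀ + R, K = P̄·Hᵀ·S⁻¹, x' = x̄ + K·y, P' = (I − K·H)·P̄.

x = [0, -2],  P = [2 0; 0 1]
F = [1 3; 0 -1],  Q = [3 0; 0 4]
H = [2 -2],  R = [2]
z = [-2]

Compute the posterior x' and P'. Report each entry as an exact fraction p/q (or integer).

x' = [-4/3, -10/51]
P' = [8/3 7/3; 7/3 127/51]

x̄ = F·x = [-6, 2]
P̄ = F·P·Fᵀ + Q = [14 -3; -3 5]
y = z − H·x̄ = [14]
S = H·P̄·Hᵀ + R = [102]
K = P̄·Hᵀ·S⁻¹ = [1/3; -8/51]
x' = x̄ + K·y = [-4/3, -10/51]
P' = (I − K·H)·P̄ = [8/3 7/3; 7/3 127/51]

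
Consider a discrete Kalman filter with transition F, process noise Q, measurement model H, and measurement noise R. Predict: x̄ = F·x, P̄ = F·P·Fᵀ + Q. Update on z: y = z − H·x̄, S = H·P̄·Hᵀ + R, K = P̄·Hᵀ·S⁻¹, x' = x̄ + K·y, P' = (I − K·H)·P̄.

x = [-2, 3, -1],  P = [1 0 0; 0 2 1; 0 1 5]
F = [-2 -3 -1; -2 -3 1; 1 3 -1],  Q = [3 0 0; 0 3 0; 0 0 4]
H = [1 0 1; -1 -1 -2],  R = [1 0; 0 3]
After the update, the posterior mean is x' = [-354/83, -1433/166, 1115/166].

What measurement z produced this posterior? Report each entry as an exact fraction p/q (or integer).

x̄ = F·x = [-4, -6, 8]
P̄ = F·P·Fᵀ + Q = [36 17 -15; 17 24 -19; -15 -19 22]
S = H·P̄·Hᵀ + R = [29 -33; -33 49]
K = P̄·Hᵀ·S⁻¹ = [135/166 13/166; -197/332 -153/332; 13/332 -59/332]
x' − x̄ = [-22/83, -437/166, -213/166] = K·y
y = (KᵀK)⁻¹·Kᵀ·(x' − x̄) = [-1, 7]
z = y + H·x̄ = [-1, 7] + [4, -6] = [3, 1]

z = [3, 1]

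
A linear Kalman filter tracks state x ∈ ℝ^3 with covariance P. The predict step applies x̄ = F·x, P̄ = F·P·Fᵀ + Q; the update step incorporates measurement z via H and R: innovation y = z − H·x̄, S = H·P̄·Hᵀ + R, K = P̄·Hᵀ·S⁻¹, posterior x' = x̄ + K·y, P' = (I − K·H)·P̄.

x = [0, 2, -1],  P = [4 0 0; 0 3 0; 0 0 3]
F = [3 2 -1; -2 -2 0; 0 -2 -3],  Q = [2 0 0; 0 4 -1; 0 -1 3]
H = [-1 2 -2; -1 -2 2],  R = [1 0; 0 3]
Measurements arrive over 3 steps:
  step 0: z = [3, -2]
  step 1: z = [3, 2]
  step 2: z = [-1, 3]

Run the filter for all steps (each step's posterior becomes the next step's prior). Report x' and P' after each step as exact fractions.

step 0: x' = [-11818/27983, -9986/27983, -45360/27983], P' = [26831/27983 -19272/27983 -25841/27983; -19272/27983 223264/27983 228217/27983; -25841/27983 228217/27983 239994/27983]
step 1: x' = [-1677977023/713720041, 1453736196/713720041, 1256586203/713720041], P' = [670176707/713720041 -619622610/713720041 -787679243/713720041; -619622610/713720041 7515299272/713720041 7708641787/713720041; -787679243/713720041 7708641787/713720041 8077685049/713720041]
step 2: x' = [-9928618352336/7649189645721, 7314309043498/7649189645721, 5116091171745/2549729881907], P' = [2396419978156/2549729881907 -6798795159374/7649189645721 -8604908409698/7649189645721; -6798795159374/7649189645721 27380572578544/2549729881907 84280876540943/7649189645721; -8604908409698/7649189645721 84280876540943/7649189645721 88305592346032/7649189645721]

step 0: x̄ = F·x = [5, -4, -1]
step 0: P̄ = F·P·Fᵀ + Q = [53 -36 -3; -36 32 11; -3 11 42]
step 0: y = z − H·x̄ = [14, -3]
step 0: S = H·P̄·Hᵀ + R = [394 -155; -155 132]
step 0: K = P̄·Hᵀ·S⁻¹ = [-13693/27983 -13323/27983; 9366/27983 9726/27983; 2287/27983 16465/27983]
step 0: x' = x̄ + K·y = [-11818/27983, -9986/27983, -45360/27983]
step 0: P' = (I − K·H)·P̄ = [26831/27983 -19272/27983 -25841/27983; -19272/27983 223264/27983 228217/27983; -25841/27983 228217/27983 239994/27983]
step 1: x̄ = F·x = [-10066/27983, 43608/27983, 156052/27983]
step 1: P̄ = F·P·Fᵀ + Q = [441409/27983 -456570/27983 -737741/27983; -456570/27983 958136/27983 2002241/27983; -737741/27983 2002241/27983 5875555/27983]
step 1: y = z − H·x̄ = [298771/27983, -178988/27983]
step 1: S = H·P̄·Hᵀ + R = [10661544/27983 -10875427/27983; -10875427/27983 12966878/27983]
step 1: K = P̄·Hᵀ·S⁻¹ = [-334063441/713720041 -335429991/713720041; 232937580/713720041 335435880/713720041; 49592719/713720041 508588589/713720041]
step 1: x' = x̄ + K·y = [-1677977023/713720041, 1453736196/713720041, 1256586203/713720041]
step 1: P' = (I − K·H)·P̄ = [670176707/713720041 -619622610/713720041 -787679243/713720041; -619622610/713720041 7515299272/713720041 7708641787/713720041; -787679243/713720041 7708641787/713720041 8077685049/713720041]
step 2: x̄ = F·x = [-3383044880/713720041, 448481654/713720041, -6677231001/713720041]
step 2: P̄ = F·P·Fᵀ + Q = [12053949572/713720041 -14044106142/713720041 -25855860242/713720041; -14044106142/713720041 30639803200/713720041 68394761871/713720041; -25855860242/713720041 68394761871/713720041 197405224096/713720041]
step 2: y = z − H·x̄ = [-18348190231/713720041, 13009540553/713720041]
step 2: S = H·P̄·Hᵀ + R = [330542667429/713720041 -352968064644/713720041; -352968064644/713720041 426464140311/713720041]
step 2: K = P̄·Hᵀ·S⁻¹ = [-1192344477940/2549729881907 -276961190644/588399203517; 2520477548752/7649189645721 284028532564/588399203517; 555476799520/7649189645721 427034359484/588399203517]
step 2: x' = x̄ + K·y = [-9928618352336/7649189645721, 7314309043498/7649189645721, 5116091171745/2549729881907]
step 2: P' = (I − K·H)·P̄ = [2396419978156/2549729881907 -6798795159374/7649189645721 -8604908409698/7649189645721; -6798795159374/7649189645721 27380572578544/2549729881907 84280876540943/7649189645721; -8604908409698/7649189645721 84280876540943/7649189645721 88305592346032/7649189645721]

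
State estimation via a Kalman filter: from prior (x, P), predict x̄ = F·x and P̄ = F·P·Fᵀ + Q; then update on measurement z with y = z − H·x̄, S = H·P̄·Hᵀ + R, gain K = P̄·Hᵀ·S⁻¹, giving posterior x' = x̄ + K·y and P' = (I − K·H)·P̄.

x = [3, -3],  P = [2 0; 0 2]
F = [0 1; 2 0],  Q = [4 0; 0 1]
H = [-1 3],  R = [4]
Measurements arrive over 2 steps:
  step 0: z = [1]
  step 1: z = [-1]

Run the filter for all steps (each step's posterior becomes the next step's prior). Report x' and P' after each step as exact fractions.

step 0: x' = [-153/91, 6/91], P' = [510/91 162/91; 162/91 90/91]
step 1: x' = [5932/18053, -5151/18053], P' = [87118/18053 29730/18053; 29730/18053 18002/18053]

step 0: x̄ = F·x = [-3, 6]
step 0: P̄ = F·P·Fᵀ + Q = [6 0; 0 9]
step 0: y = z − H·x̄ = [-20]
step 0: S = H·P̄·Hᵀ + R = [91]
step 0: K = P̄·Hᵀ·S⁻¹ = [-6/91; 27/91]
step 0: x' = x̄ + K·y = [-153/91, 6/91]
step 0: P' = (I − K·H)·P̄ = [510/91 162/91; 162/91 90/91]
step 1: x̄ = F·x = [6/91, -306/91]
step 1: P̄ = F·P·Fᵀ + Q = [454/91 324/91; 324/91 2131/91]
step 1: y = z − H·x̄ = [119/13]
step 1: S = H·P̄·Hᵀ + R = [2579/13]
step 1: K = P̄·Hᵀ·S⁻¹ = [74/2579; 867/2579]
step 1: x' = x̄ + K·y = [5932/18053, -5151/18053]
step 1: P' = (I − K·H)·P̄ = [87118/18053 29730/18053; 29730/18053 18002/18053]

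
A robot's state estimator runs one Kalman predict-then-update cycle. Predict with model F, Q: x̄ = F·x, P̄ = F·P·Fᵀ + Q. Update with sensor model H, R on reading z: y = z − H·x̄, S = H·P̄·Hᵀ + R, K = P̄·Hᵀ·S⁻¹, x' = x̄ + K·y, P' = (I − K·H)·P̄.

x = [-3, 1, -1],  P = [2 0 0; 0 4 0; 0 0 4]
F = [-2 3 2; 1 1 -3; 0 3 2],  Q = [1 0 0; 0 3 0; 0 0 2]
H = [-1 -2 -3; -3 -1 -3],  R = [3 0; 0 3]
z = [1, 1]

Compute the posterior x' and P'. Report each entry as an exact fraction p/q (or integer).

x' = [5539/2941, 10490/2941, -9915/2941]
P' = [290334/191165 63669/38233 -342222/191165; 63669/38233 242787/38233 -159942/38233; -342222/191165 -159942/38233 643026/191165]

x̄ = F·x = [7, 1, 1]
P̄ = F·P·Fᵀ + Q = [61 -16 52; -16 45 -12; 52 -12 54]
y = z − H·x̄ = [13, 26]
S = H·P̄·Hᵀ + R = [834 1163; 1163 1851]
K = P̄·Hᵀ·S⁻¹ = [33214/191165 -54227/191165; -23139/38233 15344/38233; 4188/191165 -34234/191165]
x' = x̄ + K·y = [5539/2941, 10490/2941, -9915/2941]
P' = (I − K·H)·P̄ = [290334/191165 63669/38233 -342222/191165; 63669/38233 242787/38233 -159942/38233; -342222/191165 -159942/38233 643026/191165]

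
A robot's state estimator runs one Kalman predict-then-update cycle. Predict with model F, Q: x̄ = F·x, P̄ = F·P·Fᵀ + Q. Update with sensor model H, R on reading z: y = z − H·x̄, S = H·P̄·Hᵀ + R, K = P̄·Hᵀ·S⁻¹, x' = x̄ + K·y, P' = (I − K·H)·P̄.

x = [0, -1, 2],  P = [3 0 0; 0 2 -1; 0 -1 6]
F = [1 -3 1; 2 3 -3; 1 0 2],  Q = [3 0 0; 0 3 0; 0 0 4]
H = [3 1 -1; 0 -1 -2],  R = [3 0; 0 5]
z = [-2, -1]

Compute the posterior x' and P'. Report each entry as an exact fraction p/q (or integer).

x̄ = F·x = [5, -9, 4]
P̄ = F·P·Fᵀ + Q = [36 -42 21; -42 105 -36; 21 -36 31]
y = z − H·x̄ = [-4, -2]
S = H·P̄·Hᵀ + R = [157 -7; -7 90]
K = P̄·Hᵀ·S⁻¹ = [4050/14081 315/14081; 1119/14081 -5076/14081; -542/14081 -4110/14081]
x' = x̄ + K·y = [53575/14081, -121053/14081, 66712/14081]
P' = (I − K·H)·P̄ = [324666/14081 -641757/14081 320091/14081; -641757/14081 1294212/14081 -634416/14081; 320091/14081 -634416/14081 327483/14081]

x' = [53575/14081, -121053/14081, 66712/14081]
P' = [324666/14081 -641757/14081 320091/14081; -641757/14081 1294212/14081 -634416/14081; 320091/14081 -634416/14081 327483/14081]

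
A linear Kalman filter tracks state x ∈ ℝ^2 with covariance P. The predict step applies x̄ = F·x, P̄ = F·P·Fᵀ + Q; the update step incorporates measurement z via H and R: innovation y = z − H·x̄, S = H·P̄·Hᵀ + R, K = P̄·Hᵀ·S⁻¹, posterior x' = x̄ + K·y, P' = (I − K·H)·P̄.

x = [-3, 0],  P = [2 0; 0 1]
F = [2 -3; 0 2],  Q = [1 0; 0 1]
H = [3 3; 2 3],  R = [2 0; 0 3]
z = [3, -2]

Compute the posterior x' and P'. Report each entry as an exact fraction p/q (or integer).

x̄ = F·x = [-6, 0]
P̄ = F·P·Fᵀ + Q = [18 -6; -6 5]
y = z − H·x̄ = [21, 10]
S = H·P̄·Hᵀ + R = [101 63; 63 48]
K = P̄·Hᵀ·S⁻¹ = [198/293 -150/293; -111/293 164/293]
x' = x̄ + K·y = [900/293, -691/293]
P' = (I − K·H)·P̄ = [846/293 -714/293; -714/293 640/293]

x' = [900/293, -691/293]
P' = [846/293 -714/293; -714/293 640/293]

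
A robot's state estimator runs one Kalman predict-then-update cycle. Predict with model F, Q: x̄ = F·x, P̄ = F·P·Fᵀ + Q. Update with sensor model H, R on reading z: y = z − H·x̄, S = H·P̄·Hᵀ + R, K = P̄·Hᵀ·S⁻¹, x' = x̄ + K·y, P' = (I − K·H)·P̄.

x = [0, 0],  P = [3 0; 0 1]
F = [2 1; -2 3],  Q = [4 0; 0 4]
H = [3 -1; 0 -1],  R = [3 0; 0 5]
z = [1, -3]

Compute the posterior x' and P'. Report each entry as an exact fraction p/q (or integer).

x' = [4347/4346, 9253/4346]
P' = [3007/4346 5025/4346; 5025/4346 15855/4346]

x̄ = F·x = [0, 0]
P̄ = F·P·Fᵀ + Q = [17 -9; -9 25]
y = z − H·x̄ = [1, -3]
S = H·P̄·Hᵀ + R = [235 52; 52 30]
K = P̄·Hᵀ·S⁻¹ = [666/2173 -1005/4346; -130/2173 -3171/4346]
x' = x̄ + K·y = [4347/4346, 9253/4346]
P' = (I − K·H)·P̄ = [3007/4346 5025/4346; 5025/4346 15855/4346]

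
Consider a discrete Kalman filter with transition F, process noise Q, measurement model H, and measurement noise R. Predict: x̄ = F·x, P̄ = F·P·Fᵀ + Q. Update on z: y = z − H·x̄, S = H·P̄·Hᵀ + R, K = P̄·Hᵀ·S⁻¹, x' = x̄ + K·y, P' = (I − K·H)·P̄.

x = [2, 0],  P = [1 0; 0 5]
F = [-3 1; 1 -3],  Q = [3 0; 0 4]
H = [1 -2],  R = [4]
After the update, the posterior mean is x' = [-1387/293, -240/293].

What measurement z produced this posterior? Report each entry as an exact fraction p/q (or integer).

z = [-3]

x̄ = F·x = [-6, 2]
P̄ = F·P·Fᵀ + Q = [17 -18; -18 50]
S = H·P̄·Hᵀ + R = [293]
K = P̄·Hᵀ·S⁻¹ = [53/293; -118/293]
x' − x̄ = [371/293, -826/293] = K·y
y = (KᵀK)⁻¹·Kᵀ·(x' − x̄) = [7]
z = y + H·x̄ = [7] + [-10] = [-3]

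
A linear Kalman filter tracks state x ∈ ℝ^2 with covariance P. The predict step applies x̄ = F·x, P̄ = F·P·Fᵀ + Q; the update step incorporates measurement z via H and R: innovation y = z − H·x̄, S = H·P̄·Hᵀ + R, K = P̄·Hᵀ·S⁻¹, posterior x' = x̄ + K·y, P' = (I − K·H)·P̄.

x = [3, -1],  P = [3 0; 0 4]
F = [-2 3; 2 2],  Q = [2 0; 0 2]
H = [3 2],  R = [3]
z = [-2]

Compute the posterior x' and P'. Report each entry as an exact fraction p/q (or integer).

x' = [-1165/239, 1500/239]
P' = [1858/239 -2700/239; -2700/239 4098/239]

x̄ = F·x = [-9, 4]
P̄ = F·P·Fᵀ + Q = [50 12; 12 30]
y = z − H·x̄ = [17]
S = H·P̄·Hᵀ + R = [717]
K = P̄·Hᵀ·S⁻¹ = [58/239; 32/239]
x' = x̄ + K·y = [-1165/239, 1500/239]
P' = (I − K·H)·P̄ = [1858/239 -2700/239; -2700/239 4098/239]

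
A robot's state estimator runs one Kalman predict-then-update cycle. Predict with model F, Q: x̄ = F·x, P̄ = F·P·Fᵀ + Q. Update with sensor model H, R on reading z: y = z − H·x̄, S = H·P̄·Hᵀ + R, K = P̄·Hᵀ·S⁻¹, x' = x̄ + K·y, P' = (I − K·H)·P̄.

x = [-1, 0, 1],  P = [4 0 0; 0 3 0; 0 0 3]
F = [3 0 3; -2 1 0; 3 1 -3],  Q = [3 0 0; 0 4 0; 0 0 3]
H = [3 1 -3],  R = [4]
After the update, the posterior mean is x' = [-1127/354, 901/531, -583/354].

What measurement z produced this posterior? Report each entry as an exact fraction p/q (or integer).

x̄ = F·x = [0, 2, -6]
P̄ = F·P·Fᵀ + Q = [66 -24 9; -24 23 -21; 9 -21 69]
S = H·P̄·Hᵀ + R = [1062]
K = P̄·Hᵀ·S⁻¹ = [49/354; 7/531; -67/354]
x' − x̄ = [-1127/354, -161/531, 1541/354] = K·y
y = (KᵀK)⁻¹·Kᵀ·(x' − x̄) = [-23]
z = y + H·x̄ = [-23] + [20] = [-3]

z = [-3]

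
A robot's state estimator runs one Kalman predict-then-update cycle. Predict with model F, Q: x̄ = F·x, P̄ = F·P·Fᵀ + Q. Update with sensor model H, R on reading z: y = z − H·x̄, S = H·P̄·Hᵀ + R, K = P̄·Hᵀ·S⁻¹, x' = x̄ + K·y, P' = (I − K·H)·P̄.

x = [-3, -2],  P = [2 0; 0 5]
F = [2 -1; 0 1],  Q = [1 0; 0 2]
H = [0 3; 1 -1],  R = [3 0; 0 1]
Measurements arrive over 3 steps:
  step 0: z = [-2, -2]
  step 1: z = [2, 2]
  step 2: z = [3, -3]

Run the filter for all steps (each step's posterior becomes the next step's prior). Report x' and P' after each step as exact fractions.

step 0: x' = [-3, -14/17], P' = [9/8 1/4; 1/4 5/17]
step 1: x' = [192/215, 94/645], P' = [1102/1075 253/1075; 253/1075 901/3225]
step 2: x' = [-90029/71618, 76647/71618], P' = [72175/71618 16563/71618; 16563/71618 9965/35809]

step 0: x̄ = F·x = [-4, -2]
step 0: P̄ = F·P·Fᵀ + Q = [14 -5; -5 7]
step 0: y = z − H·x̄ = [4, 0]
step 0: S = H·P̄·Hᵀ + R = [66 -36; -36 32]
step 0: K = P̄·Hᵀ·S⁻¹ = [1/4 7/8; 5/17 -3/68]
step 0: x' = x̄ + K·y = [-3, -14/17]
step 0: P' = (I − K·H)·P̄ = [9/8 1/4; 1/4 5/17]
step 1: x̄ = F·x = [-88/17, -14/17]
step 1: P̄ = F·P·Fᵀ + Q = [163/34 7/34; 7/34 39/17]
step 1: y = z − H·x̄ = [76/17, 108/17]
step 1: S = H·P̄·Hᵀ + R = [402/17 -213/34; -213/34 261/34]
step 1: K = P̄·Hᵀ·S⁻¹ = [253/1075 849/1075; 901/3225 -142/3225]
step 1: x' = x̄ + K·y = [192/215, 94/645]
step 1: P' = (I − K·H)·P̄ = [1102/1075 253/1075; 253/1075 901/3225]
step 2: x̄ = F·x = [1058/645, 94/645]
step 2: P̄ = F·P·Fᵀ + Q = [14314/3225 617/3225; 617/3225 7351/3225]
step 2: y = z − H·x̄ = [551/215, -2899/645]
step 2: S = H·P̄·Hᵀ + R = [25278/1075 -6734/1075; -6734/1075 23656/3225]
step 2: K = P̄·Hᵀ·S⁻¹ = [16563/71618 27806/35809; 9965/35809 -3367/71618]
step 2: x' = x̄ + K·y = [-90029/71618, 76647/71618]
step 2: P' = (I − K·H)·P̄ = [72175/71618 16563/71618; 16563/71618 9965/35809]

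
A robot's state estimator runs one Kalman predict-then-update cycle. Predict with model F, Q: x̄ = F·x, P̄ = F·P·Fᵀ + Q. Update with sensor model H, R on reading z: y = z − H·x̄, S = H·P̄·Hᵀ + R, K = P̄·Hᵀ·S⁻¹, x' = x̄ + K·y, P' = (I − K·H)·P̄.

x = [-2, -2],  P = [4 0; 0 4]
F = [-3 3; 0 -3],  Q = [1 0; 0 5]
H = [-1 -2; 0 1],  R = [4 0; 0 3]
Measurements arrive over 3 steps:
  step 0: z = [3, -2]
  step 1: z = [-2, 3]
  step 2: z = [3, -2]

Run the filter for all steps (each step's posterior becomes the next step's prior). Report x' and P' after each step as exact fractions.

step 0: x' = [701/538, -2023/1076], P' = [7007/538 -5307/1076; -5307/1076 5583/2152]
step 1: x' = [-22073168/4918015, 16043823/4918015], P' = [72800372/4918015 -26818752/4918015; -26818752/4918015 13266822/4918015]
step 2: x' = [15374875612/6156188321, -32856817127/12312376642], P' = [91509225742/6156188321 -33640494981/6156188321; -33640494981/6156188321 33203771661/12312376642]

step 0: x̄ = F·x = [0, 6]
step 0: P̄ = F·P·Fᵀ + Q = [73 -36; -36 41]
step 0: y = z − H·x̄ = [15, -8]
step 0: S = H·P̄·Hᵀ + R = [97 -46; -46 44]
step 0: K = P̄·Hᵀ·S⁻¹ = [-425/538 -1769/1076; -69/1076 1861/2152]
step 0: x' = x̄ + K·y = [701/538, -2023/1076]
step 0: P' = (I − K·H)·P̄ = [7007/538 -5307/1076; -5307/1076 5583/2152]
step 1: x̄ = F·x = [-10275/1076, 6069/1076]
step 1: P̄ = F·P·Fᵀ + Q = [495703/2152 -145773/2152; -145773/2152 61007/2152]
step 1: y = z − H·x̄ = [-289/1076, -2841/1076]
step 1: S = H·P̄·Hᵀ + R = [165247/2152 23759/2152; 23759/2152 67463/2152]
step 1: K = P̄·Hᵀ·S⁻¹ = [-4790717/4918015 -8939584/4918015; 71277/4918015 4422274/4918015]
step 1: x' = x̄ + K·y = [-22073168/4918015, 16043823/4918015]
step 1: P' = (I − K·H)·P̄ = [72800372/4918015 -26818752/4918015; -26818752/4918015 13266822/4918015]
step 2: x̄ = F·x = [114350973/4918015, -48131469/4918015]
step 2: P̄ = F·P·Fᵀ + Q = [1262260297/4918015 -360770166/4918015; -360770166/4918015 143991473/4918015]
step 2: y = z − H·x̄ = [6568416/983603, 38295439/4918015]
step 2: S = H·P̄·Hᵀ + R = [82963517/983603 14557444/983603; 14557444/983603 158745518/4918015]
step 2: K = P̄·Hᵀ·S⁻¹ = [-6057058945/6156188321 -11213498327/6156188321; 109180830/6156188321 11067923887/12312376642]
step 2: x' = x̄ + K·y = [15374875612/6156188321, -32856817127/12312376642]
step 2: P' = (I − K·H)·P̄ = [91509225742/6156188321 -33640494981/6156188321; -33640494981/6156188321 33203771661/12312376642]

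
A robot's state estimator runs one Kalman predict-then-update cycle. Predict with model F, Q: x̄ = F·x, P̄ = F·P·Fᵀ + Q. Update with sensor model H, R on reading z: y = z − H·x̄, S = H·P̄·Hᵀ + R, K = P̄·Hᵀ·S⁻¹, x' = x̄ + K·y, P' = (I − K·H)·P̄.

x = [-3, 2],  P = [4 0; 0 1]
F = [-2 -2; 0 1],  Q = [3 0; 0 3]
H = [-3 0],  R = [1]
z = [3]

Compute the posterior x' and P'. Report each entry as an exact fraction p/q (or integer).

x̄ = F·x = [2, 2]
P̄ = F·P·Fᵀ + Q = [23 -2; -2 4]
y = z − H·x̄ = [9]
S = H·P̄·Hᵀ + R = [208]
K = P̄·Hᵀ·S⁻¹ = [-69/208; 3/104]
x' = x̄ + K·y = [-205/208, 235/104]
P' = (I − K·H)·P̄ = [23/208 -1/104; -1/104 199/52]

x' = [-205/208, 235/104]
P' = [23/208 -1/104; -1/104 199/52]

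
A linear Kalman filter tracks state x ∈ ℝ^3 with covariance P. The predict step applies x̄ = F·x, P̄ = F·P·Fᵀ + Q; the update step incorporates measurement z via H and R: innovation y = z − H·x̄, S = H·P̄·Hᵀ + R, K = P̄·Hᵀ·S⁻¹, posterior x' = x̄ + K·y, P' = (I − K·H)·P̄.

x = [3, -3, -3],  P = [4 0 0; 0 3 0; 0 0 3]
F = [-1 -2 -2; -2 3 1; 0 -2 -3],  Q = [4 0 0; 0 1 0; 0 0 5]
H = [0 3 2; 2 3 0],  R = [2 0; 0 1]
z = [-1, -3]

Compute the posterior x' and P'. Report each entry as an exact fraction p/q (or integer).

x' = [64777/6165, -49637/6165, 7972/685]
P' = [578528/18495 -385348/18495 64198/2055; -385348/18495 258698/18495 -43088/2055; 64198/2055 -43088/2055 21859/685]

x̄ = F·x = [9, -18, 15]
P̄ = F·P·Fᵀ + Q = [32 -16 30; -16 47 -27; 30 -27 44]
y = z − H·x̄ = [23, 33]
S = H·P̄·Hᵀ + R = [277 285; 285 360]
K = P̄·Hᵀ·S⁻¹ = [-16/1233 1012/18495; 17/1233 5398/18495; 63/137 -868/2055]
x' = x̄ + K·y = [64777/6165, -49637/6165, 7972/685]
P' = (I − K·H)·P̄ = [578528/18495 -385348/18495 64198/2055; -385348/18495 258698/18495 -43088/2055; 64198/2055 -43088/2055 21859/685]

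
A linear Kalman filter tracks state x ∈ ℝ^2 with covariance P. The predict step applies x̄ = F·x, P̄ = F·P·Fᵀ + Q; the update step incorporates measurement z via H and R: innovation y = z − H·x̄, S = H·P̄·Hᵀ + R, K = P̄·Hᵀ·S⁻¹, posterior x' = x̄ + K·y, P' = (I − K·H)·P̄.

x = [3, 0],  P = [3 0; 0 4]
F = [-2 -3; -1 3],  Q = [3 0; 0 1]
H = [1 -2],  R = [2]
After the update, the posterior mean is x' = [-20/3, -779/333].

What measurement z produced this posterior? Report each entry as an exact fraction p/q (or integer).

z = [-2]

x̄ = F·x = [-6, -3]
P̄ = F·P·Fᵀ + Q = [51 -30; -30 40]
S = H·P̄·Hᵀ + R = [333]
K = P̄·Hᵀ·S⁻¹ = [1/3; -110/333]
x' − x̄ = [-2/3, 220/333] = K·y
y = (KᵀK)⁻¹·Kᵀ·(x' − x̄) = [-2]
z = y + H·x̄ = [-2] + [0] = [-2]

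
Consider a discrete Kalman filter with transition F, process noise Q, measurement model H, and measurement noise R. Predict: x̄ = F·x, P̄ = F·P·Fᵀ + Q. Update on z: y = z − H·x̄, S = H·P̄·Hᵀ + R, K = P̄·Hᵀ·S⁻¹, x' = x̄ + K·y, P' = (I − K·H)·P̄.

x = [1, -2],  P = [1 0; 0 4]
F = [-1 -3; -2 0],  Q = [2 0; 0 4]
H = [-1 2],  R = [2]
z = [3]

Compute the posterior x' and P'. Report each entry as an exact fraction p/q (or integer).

x̄ = F·x = [5, -2]
P̄ = F·P·Fᵀ + Q = [39 2; 2 8]
y = z − H·x̄ = [12]
S = H·P̄·Hᵀ + R = [65]
K = P̄·Hᵀ·S⁻¹ = [-7/13; 14/65]
x' = x̄ + K·y = [-19/13, 38/65]
P' = (I − K·H)·P̄ = [262/13 124/13; 124/13 324/65]

x' = [-19/13, 38/65]
P' = [262/13 124/13; 124/13 324/65]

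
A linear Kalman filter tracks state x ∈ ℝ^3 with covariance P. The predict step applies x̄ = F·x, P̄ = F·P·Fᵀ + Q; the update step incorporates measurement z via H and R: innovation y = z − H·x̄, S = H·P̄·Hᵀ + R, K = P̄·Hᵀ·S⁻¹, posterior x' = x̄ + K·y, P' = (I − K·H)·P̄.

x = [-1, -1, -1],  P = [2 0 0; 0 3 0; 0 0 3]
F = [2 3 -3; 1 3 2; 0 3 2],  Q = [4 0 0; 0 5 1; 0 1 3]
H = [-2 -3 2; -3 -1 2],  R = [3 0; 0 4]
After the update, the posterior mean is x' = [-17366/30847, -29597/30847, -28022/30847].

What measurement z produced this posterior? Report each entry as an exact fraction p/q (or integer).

x̄ = F·x = [-2, -6, -5]
P̄ = F·P·Fᵀ + Q = [66 13 9; 13 46 40; 9 40 42]
S = H·P̄·Hᵀ + R = [453 435; 435 622]
K = P̄·Hᵀ·S⁻¹ = [-3737/30847 -6958/30847; -16691/30847 11425/30847; -13661/30847 10397/30847]
x' − x̄ = [44328/30847, 155485/30847, 126213/30847] = K·y
y = (KᵀK)⁻¹·Kᵀ·(x' − x̄) = [-10, -1]
z = y + H·x̄ = [-10, -1] + [12, 2] = [2, 1]

z = [2, 1]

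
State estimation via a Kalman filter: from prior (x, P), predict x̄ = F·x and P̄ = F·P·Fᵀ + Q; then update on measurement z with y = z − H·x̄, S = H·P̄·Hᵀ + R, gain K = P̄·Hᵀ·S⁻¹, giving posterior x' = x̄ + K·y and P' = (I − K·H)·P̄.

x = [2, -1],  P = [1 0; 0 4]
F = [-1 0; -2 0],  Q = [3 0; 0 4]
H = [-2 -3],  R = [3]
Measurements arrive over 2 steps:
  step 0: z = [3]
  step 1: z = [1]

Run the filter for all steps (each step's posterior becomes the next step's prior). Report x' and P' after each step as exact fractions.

step 0: x' = [-48/115, -96/115], P' = [264/115 -162/115; -162/115 136/115]
step 1: x' = [-886/7587, -1772/7587], P' = [5807/2529 -3560/2529; -3560/2529 2996/2529]

step 0: x̄ = F·x = [-2, -4]
step 0: P̄ = F·P·Fᵀ + Q = [4 2; 2 8]
step 0: y = z − H·x̄ = [-13]
step 0: S = H·P̄·Hᵀ + R = [115]
step 0: K = P̄·Hᵀ·S⁻¹ = [-14/115; -28/115]
step 0: x' = x̄ + K·y = [-48/115, -96/115]
step 0: P' = (I − K·H)·P̄ = [264/115 -162/115; -162/115 136/115]
step 1: x̄ = F·x = [48/115, 96/115]
step 1: P̄ = F·P·Fᵀ + Q = [609/115 528/115; 528/115 1516/115]
step 1: y = z − H·x̄ = [499/115]
step 1: S = H·P̄·Hᵀ + R = [22761/115]
step 1: K = P̄·Hᵀ·S⁻¹ = [-934/7587; -1868/7587]
step 1: x' = x̄ + K·y = [-886/7587, -1772/7587]
step 1: P' = (I − K·H)·P̄ = [5807/2529 -3560/2529; -3560/2529 2996/2529]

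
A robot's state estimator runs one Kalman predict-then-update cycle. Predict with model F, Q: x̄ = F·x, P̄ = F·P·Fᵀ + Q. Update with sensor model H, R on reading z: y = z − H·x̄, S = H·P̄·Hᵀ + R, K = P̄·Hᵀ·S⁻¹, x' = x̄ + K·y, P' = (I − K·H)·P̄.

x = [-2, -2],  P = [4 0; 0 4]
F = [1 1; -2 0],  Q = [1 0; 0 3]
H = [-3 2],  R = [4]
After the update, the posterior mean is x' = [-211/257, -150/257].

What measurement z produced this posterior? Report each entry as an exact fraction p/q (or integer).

x̄ = F·x = [-4, 4]
P̄ = F·P·Fᵀ + Q = [9 -8; -8 19]
S = H·P̄·Hᵀ + R = [257]
K = P̄·Hᵀ·S⁻¹ = [-43/257; 62/257]
x' − x̄ = [817/257, -1178/257] = K·y
y = (KᵀK)⁻¹·Kᵀ·(x' − x̄) = [-19]
z = y + H·x̄ = [-19] + [20] = [1]

z = [1]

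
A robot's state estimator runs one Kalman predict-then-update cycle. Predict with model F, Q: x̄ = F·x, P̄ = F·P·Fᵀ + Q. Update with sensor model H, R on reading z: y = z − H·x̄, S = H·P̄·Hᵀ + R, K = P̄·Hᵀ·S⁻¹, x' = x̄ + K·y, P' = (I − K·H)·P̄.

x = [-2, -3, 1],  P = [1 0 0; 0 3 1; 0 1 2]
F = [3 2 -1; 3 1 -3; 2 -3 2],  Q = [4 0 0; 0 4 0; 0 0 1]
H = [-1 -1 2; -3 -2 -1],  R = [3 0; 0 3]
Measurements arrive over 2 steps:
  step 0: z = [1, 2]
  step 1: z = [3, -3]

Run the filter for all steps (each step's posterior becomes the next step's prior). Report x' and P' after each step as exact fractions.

step 0: x̄ = F·x = [-13, -12, 7]
step 0: P̄ = F·P·Fᵀ + Q = [23 14 -9; 14 28 -4; -9 -4 28]
step 0: y = z − H·x̄ = [-38, -54]
step 0: S = H·P̄·Hᵀ + R = [246 196; 196 448]
step 0: K = P̄·Hᵀ·S⁻¹ = [-66/641 -2717/17948; -71/1282 -3331/17948; 1055/2564 -843/5128]
step 0: x' = x̄ + K·y = [-8191/8974, 1135/8974, 619/2564]
step 0: P' = (I − K·H)·P̄ = [18017/4487 -48263/8974 -2143/2564; -48263/8974 69865/8974 2873/2564; -2143/2564 2873/2564 3895/5128]
step 1: x̄ = F·x = [-48939/17948, -59875/17948, -7727/4487]
step 1: P̄ = F·P·Fᵀ + Q = [288413/35896 278941/35896 65083/8974; 278941/35896 1106045/35896 414163/8974; 65083/8974 414163/8974 603823/4487]
step 1: y = z − H·x̄ = [489/1282, -351319/17948]
step 1: S = H·P̄·Hᵀ + R = [489801/1282 -818625/2564; -818625/2564 23494061/35896]
step 1: K = P̄·Hᵀ·S⁻¹ = [-568045790/5316994023 -219362393/1772331341; -240285362/5316994023 -394047265/1772331341; 2219090344/5316994023 -312435204/1772331341]
step 1: x' = x̄ + K·y = [-610999969/1772331341, 1770092537/1772331341, 3345730472/1772331341]
step 1: P' = (I − K·H)·P̄ = [11118489622/5316994023 -14435353382/5316994023 -2510500565/5316994023; -14435353382/5316994023 21772236106/5316994023 3308013319/5316994023; -2510500565/5316994023 3308013319/5316994023 3727391893/5316994023]

step 0: x' = [-8191/8974, 1135/8974, 619/2564], P' = [18017/4487 -48263/8974 -2143/2564; -48263/8974 69865/8974 2873/2564; -2143/2564 2873/2564 3895/5128]
step 1: x' = [-610999969/1772331341, 1770092537/1772331341, 3345730472/1772331341], P' = [11118489622/5316994023 -14435353382/5316994023 -2510500565/5316994023; -14435353382/5316994023 21772236106/5316994023 3308013319/5316994023; -2510500565/5316994023 3308013319/5316994023 3727391893/5316994023]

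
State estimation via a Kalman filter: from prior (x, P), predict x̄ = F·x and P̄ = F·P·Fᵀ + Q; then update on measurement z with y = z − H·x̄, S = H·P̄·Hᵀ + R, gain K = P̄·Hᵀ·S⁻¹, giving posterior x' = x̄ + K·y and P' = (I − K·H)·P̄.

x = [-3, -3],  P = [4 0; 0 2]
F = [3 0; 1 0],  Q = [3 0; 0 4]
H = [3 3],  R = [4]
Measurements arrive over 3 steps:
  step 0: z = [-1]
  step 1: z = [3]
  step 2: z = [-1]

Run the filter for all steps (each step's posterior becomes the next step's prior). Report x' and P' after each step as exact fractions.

step 0: x' = [-432/643, 171/643], P' = [1668/643 -1464/643; -1464/643 1544/643]
step 1: x' = [157329/283273, 116460/283273], P' = [722676/283273 -634896/283273; -634896/283273 671872/283273]
step 2: x' = [-13934196/123044635, -3455103/17577805], P' = [313668372/123044635 -39368664/17577805; -39368664/17577805 5952568/2511115]

step 0: x̄ = F·x = [-9, -3]
step 0: P̄ = F·P·Fᵀ + Q = [39 12; 12 8]
step 0: y = z − H·x̄ = [35]
step 0: S = H·P̄·Hᵀ + R = [643]
step 0: K = P̄·Hᵀ·S⁻¹ = [153/643; 60/643]
step 0: x' = x̄ + K·y = [-432/643, 171/643]
step 0: P' = (I − K·H)·P̄ = [1668/643 -1464/643; -1464/643 1544/643]
step 1: x̄ = F·x = [-1296/643, -432/643]
step 1: P̄ = F·P·Fᵀ + Q = [16941/643 5004/643; 5004/643 4240/643]
step 1: y = z − H·x̄ = [7113/643]
step 1: S = H·P̄·Hᵀ + R = [283273/643]
step 1: K = P̄·Hᵀ·S⁻¹ = [65835/283273; 27732/283273]
step 1: x' = x̄ + K·y = [157329/283273, 116460/283273]
step 1: P' = (I − K·H)·P̄ = [722676/283273 -634896/283273; -634896/283273 671872/283273]
step 2: x̄ = F·x = [471987/283273, 157329/283273]
step 2: P̄ = F·P·Fᵀ + Q = [7353903/283273 2168028/283273; 2168028/283273 1855768/283273]
step 2: y = z − H·x̄ = [-2171221/283273]
step 2: S = H·P̄·Hᵀ + R = [123044635/283273]
step 2: K = P̄·Hᵀ·S⁻¹ = [28565793/123044635; 1724484/17577805]
step 2: x' = x̄ + K·y = [-13934196/123044635, -3455103/17577805]
step 2: P' = (I − K·H)·P̄ = [313668372/123044635 -39368664/17577805; -39368664/17577805 5952568/2511115]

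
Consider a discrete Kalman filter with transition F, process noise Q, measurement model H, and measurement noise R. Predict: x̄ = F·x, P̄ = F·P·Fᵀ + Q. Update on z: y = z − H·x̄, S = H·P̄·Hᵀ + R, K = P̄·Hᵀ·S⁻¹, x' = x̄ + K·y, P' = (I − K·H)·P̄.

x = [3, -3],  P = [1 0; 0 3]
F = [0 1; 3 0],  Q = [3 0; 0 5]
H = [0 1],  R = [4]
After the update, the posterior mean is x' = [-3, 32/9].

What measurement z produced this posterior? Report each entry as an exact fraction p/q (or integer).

z = [2]

x̄ = F·x = [-3, 9]
P̄ = F·P·Fᵀ + Q = [6 0; 0 14]
S = H·P̄·Hᵀ + R = [18]
K = P̄·Hᵀ·S⁻¹ = [0; 7/9]
x' − x̄ = [0, -49/9] = K·y
y = (KᵀK)⁻¹·Kᵀ·(x' − x̄) = [-7]
z = y + H·x̄ = [-7] + [9] = [2]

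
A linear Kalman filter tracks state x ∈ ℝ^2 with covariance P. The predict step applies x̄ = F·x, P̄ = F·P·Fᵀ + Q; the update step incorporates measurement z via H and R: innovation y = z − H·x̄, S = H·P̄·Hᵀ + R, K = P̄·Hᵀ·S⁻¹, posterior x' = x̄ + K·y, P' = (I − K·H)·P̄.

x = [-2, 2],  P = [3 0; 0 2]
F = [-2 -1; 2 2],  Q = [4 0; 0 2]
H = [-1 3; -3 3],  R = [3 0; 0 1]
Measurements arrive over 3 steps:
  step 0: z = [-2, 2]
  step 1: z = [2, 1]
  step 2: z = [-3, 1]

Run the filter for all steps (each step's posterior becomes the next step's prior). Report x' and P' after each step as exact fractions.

step 0: x̄ = F·x = [2, 0]
step 0: P̄ = F·P·Fᵀ + Q = [18 -16; -16 22]
step 0: y = z − H·x̄ = [0, 8]
step 0: S = H·P̄·Hᵀ + R = [315 444; 444 649]
step 0: K = P̄·Hᵀ·S⁻¹ = [818/2433 -314/811; 2602/7299 -166/2433]
step 0: x' = x̄ + K·y = [-890/811, -1328/2433]
step 0: P' = (I − K·H)·P̄ = [566/811 1384/2433; 1384/2433 3986/7299]
step 1: x̄ = F·x = [6668/2433, -7996/2433]
step 1: P̄ = F·P·Fᵀ + Q = [70166/7299 -53260/7299; -53260/7299 84134/7299]
step 1: y = z − H·x̄ = [35522/2433, 15475/811]
step 1: S = H·P̄·Hᵀ + R = [1168829/7299 178536/811; 178536/811 261631/811]
step 1: K = P̄·Hᵀ·S⁻¹ = [7332862/23336585 -8673642/23336585; 1573694/4667317 -256878/4667317]
step 1: x' = x̄ + K·y = [5512718/23336585, 2735442/4667317]
step 1: P' = (I − K·H)·P̄ = [15336114/23336585 2488980/4667317; 2488980/4667317 2403354/4667317]
step 2: x̄ = F·x = [-24702646/23336585, 38379856/23336585]
step 2: P̄ = F·P·Fᵀ + Q = [216487166/23336585 -160047396/23336585; -160047396/23336585 255643906/23336585]
step 2: y = z − H·x̄ = [-209851969/23336585, -165910921/23336585]
step 2: S = H·P̄·Hᵀ + R = [3547576451/23336585 4870825404/23336585; 4870825404/23336585 7153369361/23336585]
step 2: K = P̄·Hᵀ·S⁻¹ = [22233555310/70798044107 -26318995722/70798044107; 3408166254/10114006301 -557453310/10114006301]
step 2: x' = x̄ + K·y = [-12537307290/10114006301, -1435812368/1444858043]
step 2: P' = (I − K·H)·P̄ = [46509830826/70798044107 5390976036/10114006301; 5390976036/10114006301 743594038/1444858043]

step 0: x' = [-890/811, -1328/2433], P' = [566/811 1384/2433; 1384/2433 3986/7299]
step 1: x' = [5512718/23336585, 2735442/4667317], P' = [15336114/23336585 2488980/4667317; 2488980/4667317 2403354/4667317]
step 2: x' = [-12537307290/10114006301, -1435812368/1444858043], P' = [46509830826/70798044107 5390976036/10114006301; 5390976036/10114006301 743594038/1444858043]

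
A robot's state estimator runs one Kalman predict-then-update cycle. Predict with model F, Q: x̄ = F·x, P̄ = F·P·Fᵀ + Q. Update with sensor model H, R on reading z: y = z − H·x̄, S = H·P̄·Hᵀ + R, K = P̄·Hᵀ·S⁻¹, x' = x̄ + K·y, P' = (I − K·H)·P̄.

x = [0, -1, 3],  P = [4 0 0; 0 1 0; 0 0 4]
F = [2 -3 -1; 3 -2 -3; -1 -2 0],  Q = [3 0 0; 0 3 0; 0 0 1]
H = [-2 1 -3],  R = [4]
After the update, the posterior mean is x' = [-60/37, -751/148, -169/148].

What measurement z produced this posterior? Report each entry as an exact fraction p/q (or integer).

x̄ = F·x = [0, -7, 2]
P̄ = F·P·Fᵀ + Q = [32 42 -2; 42 79 -8; -2 -8 9]
S = H·P̄·Hᵀ + R = [148]
K = P̄·Hᵀ·S⁻¹ = [-4/37; 19/148; -31/148]
x' − x̄ = [-60/37, 285/148, -465/148] = K·y
y = (KᵀK)⁻¹·Kᵀ·(x' − x̄) = [15]
z = y + H·x̄ = [15] + [-13] = [2]

z = [2]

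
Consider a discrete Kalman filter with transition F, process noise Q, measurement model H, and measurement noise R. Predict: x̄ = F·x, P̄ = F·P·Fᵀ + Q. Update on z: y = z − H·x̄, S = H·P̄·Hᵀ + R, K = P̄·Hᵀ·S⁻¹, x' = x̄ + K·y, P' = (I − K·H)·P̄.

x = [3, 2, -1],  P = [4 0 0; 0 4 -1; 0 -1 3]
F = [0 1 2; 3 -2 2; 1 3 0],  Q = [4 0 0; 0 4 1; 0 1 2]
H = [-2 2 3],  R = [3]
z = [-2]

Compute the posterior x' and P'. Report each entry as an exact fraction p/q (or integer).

x' = [14/85, -368/85, 41/17]
P' = [6796/425 2728/425 542/85; 2728/425 24379/425 -2869/85; 542/85 -2869/85 458/17]

x̄ = F·x = [0, 3, 9]
P̄ = F·P·Fᵀ + Q = [16 6 6; 6 76 -17; 6 -17 42]
y = z − H·x̄ = [-35]
S = H·P̄·Hᵀ + R = [425]
K = P̄·Hᵀ·S⁻¹ = [-2/425; 89/425; 16/85]
x' = x̄ + K·y = [14/85, -368/85, 41/17]
P' = (I − K·H)·P̄ = [6796/425 2728/425 542/85; 2728/425 24379/425 -2869/85; 542/85 -2869/85 458/17]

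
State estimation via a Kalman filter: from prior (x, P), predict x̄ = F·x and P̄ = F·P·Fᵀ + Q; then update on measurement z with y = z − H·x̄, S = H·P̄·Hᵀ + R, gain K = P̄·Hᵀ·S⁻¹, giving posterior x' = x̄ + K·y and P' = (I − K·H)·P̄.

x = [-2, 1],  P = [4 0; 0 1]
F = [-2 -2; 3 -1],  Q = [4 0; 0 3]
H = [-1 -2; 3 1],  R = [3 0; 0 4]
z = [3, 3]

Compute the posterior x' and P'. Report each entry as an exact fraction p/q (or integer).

x̄ = F·x = [2, -7]
P̄ = F·P·Fᵀ + Q = [24 -22; -22 40]
y = z − H·x̄ = [-9, 4]
S = H·P̄·Hᵀ + R = [99 2; 2 128]
K = P̄·Hᵀ·S⁻¹ = [615/3167 2455/6334; -1843/3167 -1229/6334]
x' = x̄ + K·y = [5709/3167, -8040/3167]
P' = (I − K·H)·P̄ = [2333/3167 -2089/3167; -2089/3167 3809/3167]

x' = [5709/3167, -8040/3167]
P' = [2333/3167 -2089/3167; -2089/3167 3809/3167]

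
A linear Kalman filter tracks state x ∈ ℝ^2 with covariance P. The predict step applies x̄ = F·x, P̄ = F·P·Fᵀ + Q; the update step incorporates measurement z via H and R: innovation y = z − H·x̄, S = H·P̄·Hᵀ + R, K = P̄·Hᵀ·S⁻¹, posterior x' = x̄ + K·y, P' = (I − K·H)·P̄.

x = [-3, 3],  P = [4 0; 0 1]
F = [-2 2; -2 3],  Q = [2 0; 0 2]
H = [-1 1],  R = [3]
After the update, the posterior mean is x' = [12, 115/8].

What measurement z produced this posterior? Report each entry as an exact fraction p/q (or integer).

z = [2]

x̄ = F·x = [12, 15]
P̄ = F·P·Fᵀ + Q = [22 22; 22 27]
S = H·P̄·Hᵀ + R = [8]
K = P̄·Hᵀ·S⁻¹ = [0; 5/8]
x' − x̄ = [0, -5/8] = K·y
y = (KᵀK)⁻¹·Kᵀ·(x' − x̄) = [-1]
z = y + H·x̄ = [-1] + [3] = [2]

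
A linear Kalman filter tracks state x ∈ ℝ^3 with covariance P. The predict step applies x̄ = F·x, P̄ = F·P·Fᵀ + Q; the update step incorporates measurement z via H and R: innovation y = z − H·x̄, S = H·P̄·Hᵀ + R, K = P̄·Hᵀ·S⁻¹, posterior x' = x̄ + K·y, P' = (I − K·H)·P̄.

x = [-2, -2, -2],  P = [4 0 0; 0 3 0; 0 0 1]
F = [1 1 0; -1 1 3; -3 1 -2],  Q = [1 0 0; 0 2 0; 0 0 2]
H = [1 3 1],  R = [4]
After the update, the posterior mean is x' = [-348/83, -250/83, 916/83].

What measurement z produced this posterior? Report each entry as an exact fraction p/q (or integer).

z = [-2]

x̄ = F·x = [-4, -6, 8]
P̄ = F·P·Fᵀ + Q = [8 -1 -9; -1 18 9; -9 9 45]
S = H·P̄·Hᵀ + R = [249]
K = P̄·Hᵀ·S⁻¹ = [-4/249; 62/249; 21/83]
x' − x̄ = [-16/83, 248/83, 252/83] = K·y
y = (KᵀK)⁻¹·Kᵀ·(x' − x̄) = [12]
z = y + H·x̄ = [12] + [-14] = [-2]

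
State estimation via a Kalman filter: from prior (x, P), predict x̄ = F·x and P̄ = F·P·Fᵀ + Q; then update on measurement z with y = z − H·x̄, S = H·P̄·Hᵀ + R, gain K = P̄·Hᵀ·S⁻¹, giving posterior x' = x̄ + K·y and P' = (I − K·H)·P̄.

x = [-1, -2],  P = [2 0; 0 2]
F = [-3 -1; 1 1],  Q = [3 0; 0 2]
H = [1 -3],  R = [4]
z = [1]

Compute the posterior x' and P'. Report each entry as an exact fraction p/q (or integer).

x' = [34/129, -49/129]
P' = [758/129 190/129; 190/129 98/129]

x̄ = F·x = [5, -3]
P̄ = F·P·Fᵀ + Q = [23 -8; -8 6]
y = z − H·x̄ = [-13]
S = H·P̄·Hᵀ + R = [129]
K = P̄·Hᵀ·S⁻¹ = [47/129; -26/129]
x' = x̄ + K·y = [34/129, -49/129]
P' = (I − K·H)·P̄ = [758/129 190/129; 190/129 98/129]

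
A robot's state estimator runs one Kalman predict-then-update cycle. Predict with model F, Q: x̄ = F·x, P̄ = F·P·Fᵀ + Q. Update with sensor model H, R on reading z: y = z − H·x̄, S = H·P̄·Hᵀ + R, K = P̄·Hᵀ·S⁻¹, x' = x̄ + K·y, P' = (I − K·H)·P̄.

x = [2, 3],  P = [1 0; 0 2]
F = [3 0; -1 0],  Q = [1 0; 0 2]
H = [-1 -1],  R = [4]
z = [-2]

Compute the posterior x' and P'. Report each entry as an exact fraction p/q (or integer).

x' = [52/11, -2]
P' = [61/11 -3; -3 3]

x̄ = F·x = [6, -2]
P̄ = F·P·Fᵀ + Q = [10 -3; -3 3]
y = z − H·x̄ = [2]
S = H·P̄·Hᵀ + R = [11]
K = P̄·Hᵀ·S⁻¹ = [-7/11; 0]
x' = x̄ + K·y = [52/11, -2]
P' = (I − K·H)·P̄ = [61/11 -3; -3 3]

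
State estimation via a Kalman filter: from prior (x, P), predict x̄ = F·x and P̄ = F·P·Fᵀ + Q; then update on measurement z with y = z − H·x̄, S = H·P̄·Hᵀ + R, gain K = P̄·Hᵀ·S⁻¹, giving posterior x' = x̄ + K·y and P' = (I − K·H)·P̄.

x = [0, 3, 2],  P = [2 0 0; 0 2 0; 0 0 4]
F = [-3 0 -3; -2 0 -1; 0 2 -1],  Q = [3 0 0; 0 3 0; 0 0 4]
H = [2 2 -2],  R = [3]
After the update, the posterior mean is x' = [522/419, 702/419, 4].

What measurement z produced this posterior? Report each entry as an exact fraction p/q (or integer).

z = [-2]

x̄ = F·x = [-6, -2, 4]
P̄ = F·P·Fᵀ + Q = [57 24 12; 24 15 4; 12 4 16]
S = H·P̄·Hᵀ + R = [419]
K = P̄·Hᵀ·S⁻¹ = [138/419; 70/419; 0]
x' − x̄ = [3036/419, 1540/419, 0] = K·y
y = (KᵀK)⁻¹·Kᵀ·(x' − x̄) = [22]
z = y + H·x̄ = [22] + [-24] = [-2]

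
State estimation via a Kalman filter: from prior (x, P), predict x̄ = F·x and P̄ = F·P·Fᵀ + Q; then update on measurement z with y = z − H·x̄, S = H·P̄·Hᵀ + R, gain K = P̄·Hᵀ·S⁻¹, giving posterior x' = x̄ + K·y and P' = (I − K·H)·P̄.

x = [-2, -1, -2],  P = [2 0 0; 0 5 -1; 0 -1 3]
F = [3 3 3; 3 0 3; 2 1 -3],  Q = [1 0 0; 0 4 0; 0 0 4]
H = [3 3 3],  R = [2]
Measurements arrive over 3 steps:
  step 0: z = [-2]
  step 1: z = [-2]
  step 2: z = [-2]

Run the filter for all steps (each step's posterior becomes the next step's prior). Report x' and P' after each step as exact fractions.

step 0: x̄ = F·x = [-15, -12, 1]
step 0: P̄ = F·P·Fᵀ + Q = [73 36 6; 36 49 -18; 6 -18 50]
step 0: y = z − H·x̄ = [76]
step 0: S = H·P̄·Hᵀ + R = [1982]
step 0: K = P̄·Hᵀ·S⁻¹ = [345/1982; 201/1982; 57/991]
step 0: x' = x̄ + K·y = [-1755/991, -4254/991, 5323/991]
step 0: P' = (I − K·H)·P̄ = [25661/1982 2007/1982 -13719/991; 2007/1982 56717/1982 -29295/991; -13719/991 -29295/991 43052/991]
step 1: x̄ = F·x = [-2058/991, 10704/991, -23733/991]
step 1: P̄ = F·P·Fᵀ + Q = [2971/991 1377/991 549/991; 1377/991 519929/1982 -708405/1982; 549/991 -708405/1982 1631049/1982]
step 1: y = z − H·x̄ = [43279/991]
step 1: S = H·P̄·Hᵀ + R = [3367145/991]
step 1: K = P̄·Hᵀ·S⁻¹ = [14691/3367145; -278583/3367145; 1385613/3367145]
step 1: x' = x̄ + K·y = [-6350931/3367145, 24202953/3367145, -20125638/3367145]
step 1: P' = (I − K·H)·P̄ = [9876854/3367145 8808498/3367145 -18675558/3367145; 8808498/3367145 1609948897/6734290 -1627937337/6734290; -18675558/3367145 -1627937337/6734290 1667135937/6734290]
step 2: x̄ = F·x = [-6820848/3367145, -79429707/3367145, 14375601/673429]
step 2: P̄ = F·P·Fᵀ + Q = [10097471/3367145 8401824/3367145 -1762416/673429; 8401824/3367145 14536623877/6734290 -1960460886/673429; -1762416/673429 -1960460886/673429 2700642972/673429]
step 2: y = z − H·x̄ = [7276672/673429]
step 2: S = H·P̄·Hᵀ + R = [4236995347/1346858]
step 2: K = P̄·Hᵀ·S⁻¹ = [11624658/4236995347; -3030708801/4236995347; 4430518020/4236995347]
step 2: x' = x̄ + K·y = [-3252807888/1629613595, -51037379457/1629613595, 10640009331/325922719]
step 2: P' = (I − K·H)·P̄ = [63028331063/21184976735 183650945337/21184976735 -49328105508/4236995347; 183650945337/21184976735 11631239927033/21184976735 -2364998647008/4236995347; -49328105508/4236995347 -2364998647008/4236995347 2417280431196/4236995347]

step 0: x' = [-1755/991, -4254/991, 5323/991], P' = [25661/1982 2007/1982 -13719/991; 2007/1982 56717/1982 -29295/991; -13719/991 -29295/991 43052/991]
step 1: x' = [-6350931/3367145, 24202953/3367145, -20125638/3367145], P' = [9876854/3367145 8808498/3367145 -18675558/3367145; 8808498/3367145 1609948897/6734290 -1627937337/6734290; -18675558/3367145 -1627937337/6734290 1667135937/6734290]
step 2: x' = [-3252807888/1629613595, -51037379457/1629613595, 10640009331/325922719], P' = [63028331063/21184976735 183650945337/21184976735 -49328105508/4236995347; 183650945337/21184976735 11631239927033/21184976735 -2364998647008/4236995347; -49328105508/4236995347 -2364998647008/4236995347 2417280431196/4236995347]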